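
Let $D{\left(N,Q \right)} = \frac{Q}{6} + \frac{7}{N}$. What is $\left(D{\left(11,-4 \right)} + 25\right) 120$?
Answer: $\frac{32960}{11} \approx 2996.4$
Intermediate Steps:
$D{\left(N,Q \right)} = \frac{7}{N} + \frac{Q}{6}$ ($D{\left(N,Q \right)} = Q \frac{1}{6} + \frac{7}{N} = \frac{Q}{6} + \frac{7}{N} = \frac{7}{N} + \frac{Q}{6}$)
$\left(D{\left(11,-4 \right)} + 25\right) 120 = \left(\left(\frac{7}{11} + \frac{1}{6} \left(-4\right)\right) + 25\right) 120 = \left(\left(7 \cdot \frac{1}{11} - \frac{2}{3}\right) + 25\right) 120 = \left(\left(\frac{7}{11} - \frac{2}{3}\right) + 25\right) 120 = \left(- \frac{1}{33} + 25\right) 120 = \frac{824}{33} \cdot 120 = \frac{32960}{11}$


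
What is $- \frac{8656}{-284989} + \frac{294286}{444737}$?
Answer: $\frac{87717916326}{126745152893} \approx 0.69208$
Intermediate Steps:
$- \frac{8656}{-284989} + \frac{294286}{444737} = \left(-8656\right) \left(- \frac{1}{284989}\right) + 294286 \cdot \frac{1}{444737} = \frac{8656}{284989} + \frac{294286}{444737} = \frac{87717916326}{126745152893}$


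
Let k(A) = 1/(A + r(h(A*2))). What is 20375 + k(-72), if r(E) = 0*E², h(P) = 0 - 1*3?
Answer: 1466999/72 ≈ 20375.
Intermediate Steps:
h(P) = -3 (h(P) = 0 - 3 = -3)
r(E) = 0
k(A) = 1/A (k(A) = 1/(A + 0) = 1/A)
20375 + k(-72) = 20375 + 1/(-72) = 20375 - 1/72 = 1466999/72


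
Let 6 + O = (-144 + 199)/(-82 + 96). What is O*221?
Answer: -6409/14 ≈ -457.79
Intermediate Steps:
O = -29/14 (O = -6 + (-144 + 199)/(-82 + 96) = -6 + 55/14 = -29/14 ≈ -2.0714)
O*221 = -29/14*221 = -6409/14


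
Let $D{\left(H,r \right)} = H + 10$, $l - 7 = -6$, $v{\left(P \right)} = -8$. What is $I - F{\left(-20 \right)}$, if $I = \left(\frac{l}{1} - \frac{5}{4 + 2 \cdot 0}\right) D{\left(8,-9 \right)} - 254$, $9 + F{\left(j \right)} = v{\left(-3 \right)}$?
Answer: $- \frac{483}{2} \approx -241.5$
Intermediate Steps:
$F{\left(j \right)} = -17$ ($F{\left(j \right)} = -9 - 8 = -17$)
$l = 1$ ($l = 7 - 6 = 1$)
$D{\left(H,r \right)} = 10 + H$
$I = - \frac{517}{2}$ ($I = \left(1 \cdot 1^{-1} - \frac{5}{4 + 2 \cdot 0}\right) \left(10 + 8\right) - 254 = \left(1 \cdot 1 - \frac{5}{4 + 0}\right) 18 - 254 = \left(1 - \frac{5}{4}\right) 18 - 254 = \left(- \frac{1}{4}\right) 18 - 254 = - \frac{9}{2} - 254 = - \frac{517}{2} \approx -258.5$)
$I - F{\left(-20 \right)} = - \frac{517}{2} - -17 = - \frac{517}{2} + 17 = - \frac{483}{2}$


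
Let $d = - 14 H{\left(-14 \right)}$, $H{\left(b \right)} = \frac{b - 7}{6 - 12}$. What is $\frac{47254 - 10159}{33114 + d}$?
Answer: $\frac{7419}{6613} \approx 1.1219$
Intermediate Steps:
$H{\left(b \right)} = \frac{7}{6} - \frac{b}{6}$ ($H{\left(b \right)} = \frac{-7 + b}{-6} = \left(-7 + b\right) \left(- \frac{1}{6}\right) = \frac{7}{6} - \frac{b}{6}$)
$d = -49$ ($d = - 14 \left(\frac{7}{6} - - \frac{7}{3}\right) = - 14 \left(\frac{7}{6} + \frac{7}{3}\right) = \left(-14\right) \frac{7}{2} = -49$)
$\frac{47254 - 10159}{33114 + d} = \frac{47254 - 10159}{33114 - 49} = \frac{47254 + \left(-20880 + 10721\right)}{33065} = \left(47254 - 10159\right) \frac{1}{33065} = 37095 \cdot \frac{1}{33065} = \frac{7419}{6613}$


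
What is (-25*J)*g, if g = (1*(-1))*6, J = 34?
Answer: 5100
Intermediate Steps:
g = -6 (g = -1*6 = -6)
(-25*J)*g = -25*34*(-6) = -850*(-6) = 5100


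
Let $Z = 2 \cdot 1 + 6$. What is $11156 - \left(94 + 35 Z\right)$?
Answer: $10782$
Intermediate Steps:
$Z = 8$ ($Z = 2 + 6 = 8$)
$11156 - \left(94 + 35 Z\right) = 11156 - \left(94 + 35 \cdot 8\right) = 11156 - \left(94 + 280\right) = 11156 - 374 = 10782$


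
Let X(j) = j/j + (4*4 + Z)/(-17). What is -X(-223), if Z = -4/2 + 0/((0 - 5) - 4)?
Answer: -3/17 ≈ -0.17647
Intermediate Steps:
Z = -2 (Z = -4*½ + 0/(-5 - 4) = -2 + 0/(-9) = -2 + 0*(-⅑) = -2 + 0 = -2)
X(j) = 3/17 (X(j) = j/j + (4*4 - 2)/(-17) = 1 + (16 - 2)*(-1/17) = 1 + 14*(-1/17) = 1 - 14/17 = 3/17)
-X(-223) = -1*3/17 = -3/17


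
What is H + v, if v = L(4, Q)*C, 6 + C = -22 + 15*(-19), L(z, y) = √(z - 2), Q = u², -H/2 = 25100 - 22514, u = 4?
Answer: -5172 - 313*√2 ≈ -5614.6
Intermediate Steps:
H = -5172 (H = -2*(25100 - 22514) = -2*2586 = -5172)
Q = 16 (Q = 4² = 16)
L(z, y) = √(-2 + z)
C = -313 (C = -6 + (-22 + 15*(-19)) = -6 + (-22 - 285) = -6 - 307 = -313)
v = -313*√2 (v = √(-2 + 4)*(-313) = √2*(-313) = -313*√2 ≈ -442.65)
H + v = -5172 - 313*√2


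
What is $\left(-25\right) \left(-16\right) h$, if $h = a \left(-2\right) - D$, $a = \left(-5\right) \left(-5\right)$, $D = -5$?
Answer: $-18000$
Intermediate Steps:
$a = 25$
$h = -45$ ($h = 25 \left(-2\right) - -5 = -50 + 5 = -45$)
$\left(-25\right) \left(-16\right) h = \left(-25\right) \left(-16\right) \left(-45\right) = 400 \left(-45\right) = -18000$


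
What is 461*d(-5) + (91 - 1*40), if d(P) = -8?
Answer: -3637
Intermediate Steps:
461*d(-5) + (91 - 1*40) = 461*(-8) + (91 - 1*40) = -3688 + (91 - 40) = -3688 + 51 = -3637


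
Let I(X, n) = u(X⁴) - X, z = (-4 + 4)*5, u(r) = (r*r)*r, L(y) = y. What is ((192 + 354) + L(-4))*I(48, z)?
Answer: 81076339959163552504416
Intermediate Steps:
u(r) = r³ (u(r) = r²*r = r³)
z = 0 (z = 0*5 = 0)
I(X, n) = X¹² - X (I(X, n) = (X⁴)³ - X = X¹² - X)
((192 + 354) + L(-4))*I(48, z) = ((192 + 354) - 4)*(48¹² - 1*48) = (546 - 4)*(149587343098087735296 - 48) = 542*149587343098087735248 = 81076339959163552504416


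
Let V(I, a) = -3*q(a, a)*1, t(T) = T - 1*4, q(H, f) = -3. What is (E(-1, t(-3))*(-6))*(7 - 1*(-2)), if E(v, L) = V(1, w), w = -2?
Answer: -486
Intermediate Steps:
t(T) = -4 + T (t(T) = T - 4 = -4 + T)
V(I, a) = 9 (V(I, a) = -3*(-3)*1 = 9*1 = 9)
E(v, L) = 9
(E(-1, t(-3))*(-6))*(7 - 1*(-2)) = (9*(-6))*(7 - 1*(-2)) = -54*(7 + 2) = -54*9 = -486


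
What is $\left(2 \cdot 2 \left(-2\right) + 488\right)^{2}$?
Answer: $230400$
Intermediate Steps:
$\left(2 \cdot 2 \left(-2\right) + 488\right)^{2} = \left(4 \left(-2\right) + 488\right)^{2} = \left(-8 + 488\right)^{2} = 480^{2} = 230400$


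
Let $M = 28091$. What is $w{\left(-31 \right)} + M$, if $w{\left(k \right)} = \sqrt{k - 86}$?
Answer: $28091 + 3 i \sqrt{13} \approx 28091.0 + 10.817 i$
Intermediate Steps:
$w{\left(k \right)} = \sqrt{-86 + k}$
$w{\left(-31 \right)} + M = \sqrt{-86 - 31} + 28091 = \sqrt{-117} + 28091 = 3 i \sqrt{13} + 28091 = 28091 + 3 i \sqrt{13}$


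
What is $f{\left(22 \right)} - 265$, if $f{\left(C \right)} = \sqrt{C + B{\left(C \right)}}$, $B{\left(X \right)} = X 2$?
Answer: $-265 + \sqrt{66} \approx -256.88$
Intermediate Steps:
$B{\left(X \right)} = 2 X$
$f{\left(C \right)} = \sqrt{3} \sqrt{C}$ ($f{\left(C \right)} = \sqrt{C + 2 C} = \sqrt{3 C} = \sqrt{3} \sqrt{C}$)
$f{\left(22 \right)} - 265 = \sqrt{3} \sqrt{22} - 265 = \sqrt{66} - 265 = -265 + \sqrt{66}$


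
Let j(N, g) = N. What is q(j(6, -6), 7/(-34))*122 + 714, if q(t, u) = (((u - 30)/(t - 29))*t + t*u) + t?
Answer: 882342/391 ≈ 2256.6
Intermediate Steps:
q(t, u) = t + t*u + t*(-30 + u)/(-29 + t) (q(t, u) = (((-30 + u)/(-29 + t))*t + t*u) + t = (t*(-30 + u)/(-29 + t) + t*u) + t = (t*u + t*(-30 + u)/(-29 + t)) + t = t + t*u + t*(-30 + u)/(-29 + t))
q(j(6, -6), 7/(-34))*122 + 714 = (6*(-59 + 6 - 196/(-34) + 6*(7/(-34)))/(-29 + 6))*122 + 714 = (6*(-59 + 6 - 196*(-1)/34 + 6*(7*(-1/34)))/(-23))*122 + 714 = (6*(-1/23)*(-59 + 6 - 28*(-7/34) + 6*(-7/34)))*122 + 714 = (6*(-1/23)*(-59 + 6 + 98/17 - 21/17))*122 + 714 = (6*(-1/23)*(-824/17))*122 + 714 = (4944/391)*122 + 714 = 603168/391 + 714 = 882342/391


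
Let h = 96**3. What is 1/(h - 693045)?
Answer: 1/191691 ≈ 5.2167e-6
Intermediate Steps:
h = 884736
1/(h - 693045) = 1/(884736 - 693045) = 1/191691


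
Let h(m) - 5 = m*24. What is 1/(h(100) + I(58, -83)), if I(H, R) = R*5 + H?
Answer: 1/2048 ≈ 0.00048828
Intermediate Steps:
I(H, R) = H + 5*R (I(H, R) = 5*R + H = H + 5*R)
h(m) = 5 + 24*m (h(m) = 5 + m*24 = 5 + 24*m)
1/(h(100) + I(58, -83)) = 1/((5 + 24*100) + (58 + 5*(-83))) = 1/((5 + 2400) + (58 - 415)) = 1/(2405 - 357) = 1/2048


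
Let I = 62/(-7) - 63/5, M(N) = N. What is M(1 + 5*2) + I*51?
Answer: -37916/35 ≈ -1083.3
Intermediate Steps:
I = -751/35 (I = 62*(-⅐) - 63*⅕ = -62/7 - 63/5 = -751/35 ≈ -21.457)
M(1 + 5*2) + I*51 = (1 + 5*2) - 751/35*51 = (1 + 10) - 38301/35 = 11 - 38301/35 = -37916/35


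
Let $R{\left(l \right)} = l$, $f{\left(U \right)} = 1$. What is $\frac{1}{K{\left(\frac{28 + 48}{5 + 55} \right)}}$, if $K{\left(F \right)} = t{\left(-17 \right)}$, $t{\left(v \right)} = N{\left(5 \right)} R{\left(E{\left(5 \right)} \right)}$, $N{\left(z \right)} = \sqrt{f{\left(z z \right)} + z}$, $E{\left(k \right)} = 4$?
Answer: $\frac{\sqrt{6}}{24} \approx 0.10206$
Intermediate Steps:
$N{\left(z \right)} = \sqrt{1 + z}$
$t{\left(v \right)} = 4 \sqrt{6}$ ($t{\left(v \right)} = \sqrt{1 + 5} \cdot 4 = \sqrt{6} \cdot 4 = 4 \sqrt{6}$)
$K{\left(F \right)} = 4 \sqrt{6}$
$\frac{1}{K{\left(\frac{28 + 48}{5 + 55} \right)}} = \frac{1}{4 \sqrt{6}} = \frac{\sqrt{6}}{24}$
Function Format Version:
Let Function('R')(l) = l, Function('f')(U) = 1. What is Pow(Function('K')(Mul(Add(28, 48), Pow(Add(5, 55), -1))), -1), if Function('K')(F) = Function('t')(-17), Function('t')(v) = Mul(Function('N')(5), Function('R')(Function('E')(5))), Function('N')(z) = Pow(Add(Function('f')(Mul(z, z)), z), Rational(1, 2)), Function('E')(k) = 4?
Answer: Mul(Rational(1, 24), Pow(6, Rational(1, 2))) ≈ 0.10206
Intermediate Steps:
Function('N')(z) = Pow(Add(1, z), Rational(1, 2))
Function('t')(v) = Mul(4, Pow(6, Rational(1, 2))) (Function('t')(v) = Mul(Pow(Add(1, 5), Rational(1, 2)), 4) = Mul(Pow(6, Rational(1, 2)), 4) = Mul(4, Pow(6, Rational(1, 2))))
Function('K')(F) = Mul(4, Pow(6, Rational(1, 2)))
Pow(Function('K')(Mul(Add(28, 48), Pow(Add(5, 55), -1))), -1) = Pow(Mul(4, Pow(6, Rational(1, 2))), -1) = Mul(Rational(1, 24), Pow(6, Rational(1, 2)))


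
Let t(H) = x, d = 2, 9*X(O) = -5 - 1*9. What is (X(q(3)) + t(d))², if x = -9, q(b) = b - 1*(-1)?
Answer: 9025/81 ≈ 111.42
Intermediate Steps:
q(b) = 1 + b (q(b) = b + 1 = 1 + b)
X(O) = -14/9 (X(O) = (-5 - 1*9)/9 = (-5 - 9)/9 = (⅑)*(-14) = -14/9)
t(H) = -9
(X(q(3)) + t(d))² = (-14/9 - 9)² = (-95/9)² = 9025/81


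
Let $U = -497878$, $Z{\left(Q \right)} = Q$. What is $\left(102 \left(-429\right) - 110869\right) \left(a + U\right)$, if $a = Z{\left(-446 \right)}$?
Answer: $77054345148$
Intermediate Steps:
$a = -446$
$\left(102 \left(-429\right) - 110869\right) \left(a + U\right) = \left(102 \left(-429\right) - 110869\right) \left(-446 - 497878\right) = \left(-43758 - 110869\right) \left(-498324\right) = \left(-154627\right) \left(-498324\right) = 77054345148$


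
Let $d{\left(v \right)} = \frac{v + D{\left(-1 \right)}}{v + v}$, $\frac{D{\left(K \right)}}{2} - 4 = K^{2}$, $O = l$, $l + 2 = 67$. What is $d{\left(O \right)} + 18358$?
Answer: $\frac{477323}{26} \approx 18359.0$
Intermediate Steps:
$l = 65$ ($l = -2 + 67 = 65$)
$O = 65$
$D{\left(K \right)} = 8 + 2 K^{2}$
$d{\left(v \right)} = \frac{10 + v}{2 v}$ ($d{\left(v \right)} = \frac{v + \left(8 + 2 \left(-1\right)^{2}\right)}{v + v} = \frac{v + \left(8 + 2 \cdot 1\right)}{2 v} = \left(v + \left(8 + 2\right)\right) \frac{1}{2 v} = \left(v + 10\right) \frac{1}{2 v} = \left(10 + v\right) \frac{1}{2 v} = \frac{10 + v}{2 v}$)
$d{\left(O \right)} + 18358 = \frac{10 + 65}{2 \cdot 65} + 18358 = \frac{1}{2} \cdot \frac{1}{65} \cdot 75 + 18358 = \frac{15}{26} + 18358 = \frac{477323}{26}$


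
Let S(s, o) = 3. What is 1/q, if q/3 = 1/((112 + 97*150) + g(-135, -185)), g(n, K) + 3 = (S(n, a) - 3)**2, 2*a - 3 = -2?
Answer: 14659/3 ≈ 4886.3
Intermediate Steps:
a = 1/2 (a = 3/2 + (1/2)*(-2) = 3/2 - 1 = 1/2 ≈ 0.50000)
g(n, K) = -3 (g(n, K) = -3 + (3 - 3)**2 = -3 + 0**2 = -3 + 0 = -3)
q = 3/14659 (q = 3/((112 + 97*150) - 3) = 3/((112 + 14550) - 3) = 3/(14662 - 3) = 3/14659 ≈ 0.00020465)
1/q = 1/(3/14659) = 14659/3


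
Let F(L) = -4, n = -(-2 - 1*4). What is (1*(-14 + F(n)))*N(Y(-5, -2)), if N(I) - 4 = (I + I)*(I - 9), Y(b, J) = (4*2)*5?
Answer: -44712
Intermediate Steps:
n = 6 (n = -(-2 - 4) = -1*(-6) = 6)
Y(b, J) = 40 (Y(b, J) = 8*5 = 40)
N(I) = 4 + 2*I*(-9 + I) (N(I) = 4 + (I + I)*(I - 9) = 4 + (2*I)*(-9 + I) = 4 + 2*I*(-9 + I))
(1*(-14 + F(n)))*N(Y(-5, -2)) = (1*(-14 - 4))*(4 - 18*40 + 2*40²) = (1*(-18))*(4 - 720 + 2*1600) = -18*(4 - 720 + 3200) = -18*2484 = -44712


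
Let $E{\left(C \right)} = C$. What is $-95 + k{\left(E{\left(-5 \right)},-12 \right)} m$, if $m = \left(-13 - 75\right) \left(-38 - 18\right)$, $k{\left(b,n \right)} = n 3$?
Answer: $-177503$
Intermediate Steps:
$k{\left(b,n \right)} = 3 n$
$m = 4928$ ($m = \left(-88\right) \left(-56\right) = 4928$)
$-95 + k{\left(E{\left(-5 \right)},-12 \right)} m = -95 + 3 \left(-12\right) 4928 = -95 - 177408 = -177503$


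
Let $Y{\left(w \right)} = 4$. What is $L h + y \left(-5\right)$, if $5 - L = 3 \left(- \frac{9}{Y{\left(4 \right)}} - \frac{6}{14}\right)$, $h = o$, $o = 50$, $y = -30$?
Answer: $\frac{11225}{14} \approx 801.79$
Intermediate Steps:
$h = 50$
$L = \frac{365}{28}$ ($L = 5 - 3 \left(- \frac{9}{4} - \frac{6}{14}\right) = 5 - 3 \left(\left(-9\right) \frac{1}{4} - \frac{3}{7}\right) = 5 - 3 \left(- \frac{9}{4} - \frac{3}{7}\right) = 5 - 3 \left(- \frac{75}{28}\right) = 5 - - \frac{225}{28} = 5 + \frac{225}{28} = \frac{365}{28} \approx 13.036$)
$L h + y \left(-5\right) = \frac{365}{28} \cdot 50 - -150 = \frac{9125}{14} + 150 = \frac{11225}{14}$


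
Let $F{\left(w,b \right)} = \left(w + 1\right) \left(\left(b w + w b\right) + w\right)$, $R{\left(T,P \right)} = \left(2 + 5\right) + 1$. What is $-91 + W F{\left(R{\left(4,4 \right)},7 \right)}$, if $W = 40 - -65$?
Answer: $113309$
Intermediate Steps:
$W = 105$ ($W = 40 + 65 = 105$)
$R{\left(T,P \right)} = 8$ ($R{\left(T,P \right)} = 7 + 1 = 8$)
$F{\left(w,b \right)} = \left(1 + w\right) \left(w + 2 b w\right)$ ($F{\left(w,b \right)} = \left(1 + w\right) \left(\left(b w + b w\right) + w\right) = \left(1 + w\right) \left(2 b w + w\right) = \left(1 + w\right) \left(w + 2 b w\right)$)
$-91 + W F{\left(R{\left(4,4 \right)},7 \right)} = -91 + 105 \cdot 8 \left(1 + 8 + 2 \cdot 7 + 2 \cdot 7 \cdot 8\right) = -91 + 105 \cdot 8 \left(1 + 8 + 14 + 112\right) = -91 + 105 \cdot 8 \cdot 135 = -91 + 105 \cdot 1080 = -91 + 113400 = 113309$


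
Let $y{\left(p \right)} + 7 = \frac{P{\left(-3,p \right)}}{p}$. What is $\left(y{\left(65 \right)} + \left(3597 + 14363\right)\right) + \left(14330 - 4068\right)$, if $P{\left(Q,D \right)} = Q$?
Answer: $\frac{1833972}{65} \approx 28215.0$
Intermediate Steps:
$y{\left(p \right)} = -7 - \frac{3}{p}$
$\left(y{\left(65 \right)} + \left(3597 + 14363\right)\right) + \left(14330 - 4068\right) = \left(\left(-7 - \frac{3}{65}\right) + \left(3597 + 14363\right)\right) + \left(14330 - 4068\right) = \left(\left(-7 - \frac{3}{65}\right) + 17960\right) + \left(14330 - 4068\right) = \left(\left(-7 - \frac{3}{65}\right) + 17960\right) + 10262 = \left(- \frac{458}{65} + 17960\right) + 10262 = \frac{1166942}{65} + 10262 = \frac{1833972}{65}$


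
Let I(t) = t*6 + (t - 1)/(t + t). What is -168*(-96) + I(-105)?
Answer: 1627343/105 ≈ 15499.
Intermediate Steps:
I(t) = 6*t + (-1 + t)/(2*t) (I(t) = 6*t + (-1 + t)/((2*t)) = 6*t + (-1 + t)*(1/(2*t)) = 6*t + (-1 + t)/(2*t))
-168*(-96) + I(-105) = -168*(-96) + (½)*(-1 - 105*(1 + 12*(-105)))/(-105) = 16128 + (½)*(-1/105)*(-1 - 105*(1 - 1260)) = 16128 + (½)*(-1/105)*(-1 - 105*(-1259)) = 16128 + (½)*(-1/105)*(-1 + 132195) = 16128 + (½)*(-1/105)*132194 = 16128 - 66097/105 = 1627343/105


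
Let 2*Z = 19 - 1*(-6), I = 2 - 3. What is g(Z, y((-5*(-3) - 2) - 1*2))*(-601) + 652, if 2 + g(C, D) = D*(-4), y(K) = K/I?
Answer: -24590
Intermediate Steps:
I = -1
y(K) = -K (y(K) = K/(-1) = K*(-1) = -K)
Z = 25/2 (Z = (19 - 1*(-6))/2 = (19 + 6)/2 = (1/2)*25 = 25/2 ≈ 12.500)
g(C, D) = -2 - 4*D (g(C, D) = -2 + D*(-4) = -2 - 4*D)
g(Z, y((-5*(-3) - 2) - 1*2))*(-601) + 652 = (-2 - (-4)*((-5*(-3) - 2) - 1*2))*(-601) + 652 = (-2 - (-4)*((15 - 2) - 2))*(-601) + 652 = (-2 - (-4)*(13 - 2))*(-601) + 652 = (-2 - (-4)*11)*(-601) + 652 = (-2 - 4*(-11))*(-601) + 652 = (-2 + 44)*(-601) + 652 = 42*(-601) + 652 = -25242 + 652 = -24590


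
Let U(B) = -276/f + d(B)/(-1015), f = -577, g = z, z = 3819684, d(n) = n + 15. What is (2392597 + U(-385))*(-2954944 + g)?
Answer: 242341117593782420/117131 ≈ 2.0690e+12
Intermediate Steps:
d(n) = 15 + n
g = 3819684
U(B) = 54297/117131 - B/1015 (U(B) = -276/(-577) + (15 + B)/(-1015) = -276*(-1/577) + (15 + B)*(-1/1015) = 276/577 + (-3/203 - B/1015) = 54297/117131 - B/1015)
(2392597 + U(-385))*(-2954944 + g) = (2392597 + (54297/117131 - 1/1015*(-385)))*(-2954944 + 3819684) = (2392597 + (54297/117131 + 11/29))*864740 = (2392597 + 98726/117131)*864740 = (280247377933/117131)*864740 = 242341117593782420/117131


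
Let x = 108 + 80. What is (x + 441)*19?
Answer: 11951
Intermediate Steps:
x = 188
(x + 441)*19 = (188 + 441)*19 = 629*19 = 11951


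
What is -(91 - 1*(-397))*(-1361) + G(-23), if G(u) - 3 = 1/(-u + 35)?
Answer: 38521919/58 ≈ 6.6417e+5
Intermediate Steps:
G(u) = 3 + 1/(35 - u) (G(u) = 3 + 1/(-u + 35) = 3 + 1/(35 - u))
-(91 - 1*(-397))*(-1361) + G(-23) = -(91 - 1*(-397))*(-1361) + (-106 + 3*(-23))/(-35 - 23) = -(91 + 397)*(-1361) + (-106 - 69)/(-58) = -1*488*(-1361) - 1/58*(-175) = -488*(-1361) + 175/58 = 664168 + 175/58 = 38521919/58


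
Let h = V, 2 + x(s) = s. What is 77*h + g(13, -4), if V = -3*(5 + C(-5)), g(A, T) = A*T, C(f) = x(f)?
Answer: 410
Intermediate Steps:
x(s) = -2 + s
C(f) = -2 + f
V = 6 (V = -3*(5 + (-2 - 5)) = -3*(5 - 7) = -3*(-2) = 6)
h = 6
77*h + g(13, -4) = 77*6 + 13*(-4) = 462 - 52 = 410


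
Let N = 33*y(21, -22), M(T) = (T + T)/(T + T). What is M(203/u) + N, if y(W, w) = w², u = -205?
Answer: 15973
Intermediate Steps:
M(T) = 1 (M(T) = (2*T)/((2*T)) = (2*T)*(1/(2*T)) = 1)
N = 15972 (N = 33*(-22)² = 33*484 = 15972)
M(203/u) + N = 1 + 15972 = 15973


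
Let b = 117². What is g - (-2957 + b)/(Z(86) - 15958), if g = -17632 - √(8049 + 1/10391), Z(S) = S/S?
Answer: -281343092/15957 - 2*√217268432390/10391 ≈ -17721.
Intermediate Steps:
Z(S) = 1
b = 13689
g = -17632 - 2*√217268432390/10391 (g = -17632 - √(8049 + 1/10391) = -17632 - √(83637160/10391) = -17632 - 2*√217268432390/10391 ≈ -17722.)
g - (-2957 + b)/(Z(86) - 15958) = (-17632 - 2*√217268432390/10391) - (-2957 + 13689)/(1 - 15958) = (-17632 - 2*√217268432390/10391) - 10732/(-15957) = (-17632 - 2*√217268432390/10391) - 10732*(-1)/15957 = (-17632 - 2*√217268432390/10391) - 1*(-10732/15957) = (-17632 - 2*√217268432390/10391) + 10732/15957 = -281343092/15957 - 2*√217268432390/10391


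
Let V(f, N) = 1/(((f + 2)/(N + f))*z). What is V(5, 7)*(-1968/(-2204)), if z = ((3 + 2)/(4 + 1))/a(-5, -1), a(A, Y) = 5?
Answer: 29520/3857 ≈ 7.6536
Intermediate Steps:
z = ⅕ (z = ((3 + 2)/(4 + 1))/5 = (5/5)*(⅕) = (5*(⅕))*(⅕) = 1*(⅕) = ⅕ ≈ 0.20000)
V(f, N) = 5*(N + f)/(2 + f) (V(f, N) = 1/(((f + 2)/(N + f))*(⅕)) = 1/(((2 + f)/(N + f))*(⅕)) = 1/((2 + f)/(5*(N + f))) = 5*(N + f)/(2 + f))
V(5, 7)*(-1968/(-2204)) = (5*(7 + 5)/(2 + 5))*(-1968/(-2204)) = (5*12/7)*(-1968*(-1/2204)) = (5*(⅐)*12)*(492/551) = (60/7)*(492/551) = 29520/3857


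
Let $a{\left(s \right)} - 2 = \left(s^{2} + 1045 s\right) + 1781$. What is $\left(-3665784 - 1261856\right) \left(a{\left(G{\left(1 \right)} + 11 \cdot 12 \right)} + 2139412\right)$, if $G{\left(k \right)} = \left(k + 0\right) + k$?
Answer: $-11329536262840$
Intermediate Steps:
$G{\left(k \right)} = 2 k$ ($G{\left(k \right)} = k + k = 2 k$)
$a{\left(s \right)} = 1783 + s^{2} + 1045 s$ ($a{\left(s \right)} = 2 + \left(\left(s^{2} + 1045 s\right) + 1781\right) = 2 + \left(1781 + s^{2} + 1045 s\right) = 1783 + s^{2} + 1045 s$)
$\left(-3665784 - 1261856\right) \left(a{\left(G{\left(1 \right)} + 11 \cdot 12 \right)} + 2139412\right) = \left(-3665784 - 1261856\right) \left(\left(1783 + \left(2 \cdot 1 + 11 \cdot 12\right)^{2} + 1045 \left(2 \cdot 1 + 11 \cdot 12\right)\right) + 2139412\right) = - 4927640 \left(\left(1783 + \left(2 + 132\right)^{2} + 1045 \left(2 + 132\right)\right) + 2139412\right) = - 4927640 \left(\left(1783 + 134^{2} + 1045 \cdot 134\right) + 2139412\right) = - 4927640 \left(\left(1783 + 17956 + 140030\right) + 2139412\right) = - 4927640 \left(159769 + 2139412\right) = \left(-4927640\right) 2299181 = -11329536262840$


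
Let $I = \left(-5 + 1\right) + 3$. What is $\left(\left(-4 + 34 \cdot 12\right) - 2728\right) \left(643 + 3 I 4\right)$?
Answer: $-1466444$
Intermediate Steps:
$I = -1$ ($I = -4 + 3 = -1$)
$\left(\left(-4 + 34 \cdot 12\right) - 2728\right) \left(643 + 3 I 4\right) = \left(\left(-4 + 34 \cdot 12\right) - 2728\right) \left(643 + 3 \left(-1\right) 4\right) = \left(\left(-4 + 408\right) - 2728\right) \left(643 - 12\right) = \left(404 - 2728\right) \left(643 - 12\right) = \left(-2324\right) 631 = -1466444$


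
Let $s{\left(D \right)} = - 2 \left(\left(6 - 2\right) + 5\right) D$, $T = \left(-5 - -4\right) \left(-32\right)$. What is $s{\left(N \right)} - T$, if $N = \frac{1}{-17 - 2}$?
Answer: $- \frac{590}{19} \approx -31.053$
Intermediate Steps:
$T = 32$ ($T = \left(-5 + 4\right) \left(-32\right) = \left(-1\right) \left(-32\right) = 32$)
$N = - \frac{1}{19}$ ($N = \frac{1}{-19} = - \frac{1}{19} \approx -0.052632$)
$s{\left(D \right)} = - 18 D$ ($s{\left(D \right)} = - 2 \left(4 + 5\right) D = \left(-2\right) 9 D = - 18 D$)
$s{\left(N \right)} - T = \left(-18\right) \left(- \frac{1}{19}\right) - 32 = \frac{18}{19} - 32 = - \frac{590}{19}$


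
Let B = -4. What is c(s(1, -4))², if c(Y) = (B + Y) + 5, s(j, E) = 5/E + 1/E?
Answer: ¼ ≈ 0.25000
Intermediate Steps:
s(j, E) = 6/E (s(j, E) = 5/E + 1/E = 6/E)
c(Y) = 1 + Y (c(Y) = (-4 + Y) + 5 = 1 + Y)
c(s(1, -4))² = (1 + 6/(-4))² = (1 + 6*(-¼))² = (1 - 3/2)² = (-½)² = ¼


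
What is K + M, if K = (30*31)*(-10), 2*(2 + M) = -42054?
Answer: -30329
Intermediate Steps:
M = -21029 (M = -2 + (½)*(-42054) = -2 - 21027 = -21029)
K = -9300 (K = 930*(-10) = -9300)
K + M = -9300 - 21029 = -30329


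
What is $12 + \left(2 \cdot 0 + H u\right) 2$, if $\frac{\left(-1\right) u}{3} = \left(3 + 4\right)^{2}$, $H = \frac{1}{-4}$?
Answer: $\frac{171}{2} \approx 85.5$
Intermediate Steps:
$H = - \frac{1}{4} \approx -0.25$
$u = -147$ ($u = - 3 \left(3 + 4\right)^{2} = - 3 \cdot 7^{2} = \left(-3\right) 49 = -147$)
$12 + \left(2 \cdot 0 + H u\right) 2 = 12 + \left(2 \cdot 0 - - \frac{147}{4}\right) 2 = 12 + \left(0 + \frac{147}{4}\right) 2 = 12 + \frac{147}{4} \cdot 2 = 12 + \frac{147}{2} = \frac{171}{2}$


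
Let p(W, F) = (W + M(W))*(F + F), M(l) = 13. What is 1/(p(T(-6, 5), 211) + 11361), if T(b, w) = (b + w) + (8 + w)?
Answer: 1/21911 ≈ 4.5639e-5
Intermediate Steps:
T(b, w) = 8 + b + 2*w
p(W, F) = 2*F*(13 + W) (p(W, F) = (W + 13)*(F + F) = (13 + W)*(2*F) = 2*F*(13 + W))
1/(p(T(-6, 5), 211) + 11361) = 1/(2*211*(13 + (8 - 6 + 2*5)) + 11361) = 1/(2*211*(13 + (8 - 6 + 10)) + 11361) = 1/(2*211*(13 + 12) + 11361) = 1/(2*211*25 + 11361) = 1/(10550 + 11361) = 1/21911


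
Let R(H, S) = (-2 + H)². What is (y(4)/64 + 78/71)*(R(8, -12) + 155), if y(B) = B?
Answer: 251929/1136 ≈ 221.77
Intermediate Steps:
(y(4)/64 + 78/71)*(R(8, -12) + 155) = (4/64 + 78/71)*((-2 + 8)² + 155) = (4*(1/64) + 78*(1/71))*(6² + 155) = (1/16 + 78/71)*(36 + 155) = (1319/1136)*191 = 251929/1136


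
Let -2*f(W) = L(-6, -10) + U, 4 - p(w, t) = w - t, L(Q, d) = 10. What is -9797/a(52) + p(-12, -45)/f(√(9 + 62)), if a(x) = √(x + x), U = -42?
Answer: -29/16 - 9797*√26/52 ≈ -962.49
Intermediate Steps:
p(w, t) = 4 + t - w (p(w, t) = 4 - (w - t) = 4 + (t - w) = 4 + t - w)
a(x) = √2*√x (a(x) = √(2*x) = √2*√x)
f(W) = 16 (f(W) = -(10 - 42)/2 = -½*(-32) = 16)
-9797/a(52) + p(-12, -45)/f(√(9 + 62)) = -9797*√26/52 + (4 - 45 - 1*(-12))/16 = -9797*√26/52 + (4 - 45 + 12)*(1/16) = -9797*√26/52 - 29*1/16 = -9797*√26/52 - 29/16 = -29/16 - 9797*√26/52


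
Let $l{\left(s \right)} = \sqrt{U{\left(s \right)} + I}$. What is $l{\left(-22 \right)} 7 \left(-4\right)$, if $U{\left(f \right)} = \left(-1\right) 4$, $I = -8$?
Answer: $- 56 i \sqrt{3} \approx - 96.995 i$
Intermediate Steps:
$U{\left(f \right)} = -4$
$l{\left(s \right)} = 2 i \sqrt{3}$ ($l{\left(s \right)} = \sqrt{-4 - 8} = \sqrt{-12} = 2 i \sqrt{3}$)
$l{\left(-22 \right)} 7 \left(-4\right) = 2 i \sqrt{3} \cdot 7 \left(-4\right) = 2 i \sqrt{3} \left(-28\right) = - 56 i \sqrt{3}$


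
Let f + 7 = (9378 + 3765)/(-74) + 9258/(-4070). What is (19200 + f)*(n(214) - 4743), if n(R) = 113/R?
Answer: -78535548249043/870980 ≈ -9.0169e+7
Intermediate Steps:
f = -760613/4070 (f = -7 + ((9378 + 3765)/(-74) + 9258/(-4070)) = -7 + (13143*(-1/74) + 9258*(-1/4070)) = -7 + (-13143/74 - 4629/2035) = -7 - 732123/4070 = -760613/4070 ≈ -186.88)
(19200 + f)*(n(214) - 4743) = (19200 - 760613/4070)*(113/214 - 4743) = 77383387*(113*(1/214) - 4743)/4070 = 77383387*(113/214 - 4743)/4070 = (77383387/4070)*(-1014889/214) = -78535548249043/870980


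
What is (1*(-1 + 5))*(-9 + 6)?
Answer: -12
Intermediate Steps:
(1*(-1 + 5))*(-9 + 6) = (1*4)*(-3) = 4*(-3) = -12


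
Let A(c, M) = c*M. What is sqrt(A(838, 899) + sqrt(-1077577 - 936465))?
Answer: sqrt(753362 + I*sqrt(2014042)) ≈ 867.96 + 0.818*I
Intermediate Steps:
A(c, M) = M*c
sqrt(A(838, 899) + sqrt(-1077577 - 936465)) = sqrt(899*838 + sqrt(-1077577 - 936465)) = sqrt(753362 + sqrt(-2014042)) = sqrt(753362 + I*sqrt(2014042))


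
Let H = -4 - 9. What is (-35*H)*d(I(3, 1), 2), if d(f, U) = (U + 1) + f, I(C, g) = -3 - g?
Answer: -455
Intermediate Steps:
d(f, U) = 1 + U + f (d(f, U) = (1 + U) + f = 1 + U + f)
H = -13
(-35*H)*d(I(3, 1), 2) = (-35*(-13))*(1 + 2 + (-3 - 1*1)) = 455*(1 + 2 + (-3 - 1)) = 455*(1 + 2 - 4) = 455*(-1) = -455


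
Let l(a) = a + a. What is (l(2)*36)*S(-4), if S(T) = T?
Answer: -576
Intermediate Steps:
l(a) = 2*a
(l(2)*36)*S(-4) = ((2*2)*36)*(-4) = (4*36)*(-4) = 144*(-4) = -576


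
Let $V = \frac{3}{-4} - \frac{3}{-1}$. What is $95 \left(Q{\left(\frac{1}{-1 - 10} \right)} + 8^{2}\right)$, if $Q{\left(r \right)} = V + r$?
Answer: $\frac{276545}{44} \approx 6285.1$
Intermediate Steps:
$V = \frac{9}{4}$ ($V = 3 \left(- \frac{1}{4}\right) - -3 = - \frac{3}{4} + 3 = \frac{9}{4} \approx 2.25$)
$Q{\left(r \right)} = \frac{9}{4} + r$
$95 \left(Q{\left(\frac{1}{-1 - 10} \right)} + 8^{2}\right) = 95 \left(\left(\frac{9}{4} + \frac{1}{-1 - 10}\right) + 8^{2}\right) = 95 \left(\left(\frac{9}{4} + \frac{1}{-11}\right) + 64\right) = 95 \left(\left(\frac{9}{4} - \frac{1}{11}\right) + 64\right) = 95 \left(\frac{95}{44} + 64\right) = 95 \cdot \frac{2911}{44} = \frac{276545}{44}$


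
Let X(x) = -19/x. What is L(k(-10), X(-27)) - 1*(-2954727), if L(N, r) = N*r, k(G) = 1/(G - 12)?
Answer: 1755107819/594 ≈ 2.9547e+6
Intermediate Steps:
k(G) = 1/(-12 + G)
L(k(-10), X(-27)) - 1*(-2954727) = (-19/(-27))/(-12 - 10) - 1*(-2954727) = (-19*(-1/27))/(-22) + 2954727 = -1/22*19/27 + 2954727 = -19/594 + 2954727 = 1755107819/594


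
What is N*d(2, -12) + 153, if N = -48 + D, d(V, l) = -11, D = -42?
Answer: 1143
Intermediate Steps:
N = -90 (N = -48 - 42 = -90)
N*d(2, -12) + 153 = -90*(-11) + 153 = 990 + 153 = 1143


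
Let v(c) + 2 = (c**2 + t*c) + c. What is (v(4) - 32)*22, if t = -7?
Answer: -924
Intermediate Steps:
v(c) = -2 + c**2 - 6*c (v(c) = -2 + ((c**2 - 7*c) + c) = -2 + (c**2 - 6*c) = -2 + c**2 - 6*c)
(v(4) - 32)*22 = ((-2 + 4**2 - 6*4) - 32)*22 = ((-2 + 16 - 24) - 32)*22 = (-10 - 32)*22 = -42*22 = -924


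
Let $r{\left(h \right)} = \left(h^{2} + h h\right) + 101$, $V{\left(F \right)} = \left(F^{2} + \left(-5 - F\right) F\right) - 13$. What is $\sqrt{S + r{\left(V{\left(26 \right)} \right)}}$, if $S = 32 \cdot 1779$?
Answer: $\sqrt{97927} \approx 312.93$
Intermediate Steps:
$V{\left(F \right)} = -13 + F^{2} + F \left(-5 - F\right)$ ($V{\left(F \right)} = \left(F^{2} + F \left(-5 - F\right)\right) - 13 = -13 + F^{2} + F \left(-5 - F\right)$)
$S = 56928$
$r{\left(h \right)} = 101 + 2 h^{2}$ ($r{\left(h \right)} = \left(h^{2} + h^{2}\right) + 101 = 2 h^{2} + 101 = 101 + 2 h^{2}$)
$\sqrt{S + r{\left(V{\left(26 \right)} \right)}} = \sqrt{56928 + \left(101 + 2 \left(-13 - 130\right)^{2}\right)} = \sqrt{56928 + \left(101 + 2 \left(-143\right)^{2}\right)} = \sqrt{56928 + \left(101 + 2 \cdot 20449\right)} = \sqrt{56928 + \left(101 + 40898\right)} = \sqrt{56928 + 40999} = \sqrt{97927}$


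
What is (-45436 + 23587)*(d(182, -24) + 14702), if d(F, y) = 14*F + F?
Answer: -380871768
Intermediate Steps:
d(F, y) = 15*F
(-45436 + 23587)*(d(182, -24) + 14702) = (-45436 + 23587)*(15*182 + 14702) = -21849*(2730 + 14702) = -21849*17432 = -380871768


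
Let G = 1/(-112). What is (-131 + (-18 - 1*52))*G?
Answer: 201/112 ≈ 1.7946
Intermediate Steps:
G = -1/112 ≈ -0.0089286
(-131 + (-18 - 1*52))*G = (-131 + (-18 - 1*52))*(-1/112) = (-131 + (-18 - 52))*(-1/112) = (-131 - 70)*(-1/112) = -201*(-1/112) = 201/112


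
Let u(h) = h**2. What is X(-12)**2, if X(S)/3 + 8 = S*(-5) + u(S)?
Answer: 345744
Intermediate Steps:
X(S) = -24 - 15*S + 3*S**2 (X(S) = -24 + 3*(S*(-5) + S**2) = -24 + 3*(-5*S + S**2) = -24 + 3*(S**2 - 5*S) = -24 + (-15*S + 3*S**2) = -24 - 15*S + 3*S**2)
X(-12)**2 = (-24 - 15*(-12) + 3*(-12)**2)**2 = (-24 + 180 + 3*144)**2 = (-24 + 180 + 432)**2 = 588**2 = 345744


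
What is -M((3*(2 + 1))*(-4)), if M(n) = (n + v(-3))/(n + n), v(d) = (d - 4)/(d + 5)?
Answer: -79/144 ≈ -0.54861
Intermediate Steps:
v(d) = (-4 + d)/(5 + d)
M(n) = (-7/2 + n)/(2*n) (M(n) = (n + (-4 - 3)/(5 - 3))/(n + n) = (n - 7/2)/((2*n)) = (n + (1/2)*(-7))*(1/(2*n)) = (n - 7/2)*(1/(2*n)) = (-7/2 + n)*(1/(2*n)) = (-7/2 + n)/(2*n))
-M((3*(2 + 1))*(-4)) = -(-7 + 2*((3*(2 + 1))*(-4)))/(4*((3*(2 + 1))*(-4))) = -(-7 + 2*((3*3)*(-4)))/(4*((3*3)*(-4))) = -(-7 + 2*(9*(-4)))/(4*(9*(-4))) = -(-7 + 2*(-36))/(4*(-36)) = -(-1)*(-7 - 72)/(4*36) = -(-1)*(-79)/(4*36) = -1*79/144 = -79/144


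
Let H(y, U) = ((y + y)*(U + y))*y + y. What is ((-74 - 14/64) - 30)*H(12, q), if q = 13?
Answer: -6013005/8 ≈ -7.5163e+5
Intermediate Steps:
H(y, U) = y + 2*y**2*(U + y) (H(y, U) = ((2*y)*(U + y))*y + y = (2*y*(U + y))*y + y = 2*y**2*(U + y) + y = y + 2*y**2*(U + y))
((-74 - 14/64) - 30)*H(12, q) = ((-74 - 14/64) - 30)*(12*(1 + 2*12**2 + 2*13*12)) = ((-74 - 14*1/64) - 30)*(12*(1 + 2*144 + 312)) = ((-74 - 7/32) - 30)*(12*(1 + 288 + 312)) = (-2375/32 - 30)*(12*601) = -3335/32*7212 = -6013005/8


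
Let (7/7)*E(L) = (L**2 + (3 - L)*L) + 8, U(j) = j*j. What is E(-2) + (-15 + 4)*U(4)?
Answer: -174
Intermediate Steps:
U(j) = j**2
E(L) = 8 + L**2 + L*(3 - L) (E(L) = (L**2 + (3 - L)*L) + 8 = (L**2 + L*(3 - L)) + 8 = 8 + L**2 + L*(3 - L))
E(-2) + (-15 + 4)*U(4) = (8 + 3*(-2)) + (-15 + 4)*4**2 = (8 - 6) - 11*16 = 2 - 176 = -174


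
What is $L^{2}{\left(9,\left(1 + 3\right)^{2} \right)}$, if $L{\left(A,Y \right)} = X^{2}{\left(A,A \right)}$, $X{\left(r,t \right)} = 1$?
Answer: $1$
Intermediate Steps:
$L{\left(A,Y \right)} = 1$ ($L{\left(A,Y \right)} = 1^{2} = 1$)
$L^{2}{\left(9,\left(1 + 3\right)^{2} \right)} = 1^{2} = 1$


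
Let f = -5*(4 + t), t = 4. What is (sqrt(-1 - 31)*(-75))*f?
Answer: 12000*I*sqrt(2) ≈ 16971.0*I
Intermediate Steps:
f = -40 (f = -5*(4 + 4) = -5*8 = -40)
(sqrt(-1 - 31)*(-75))*f = (sqrt(-1 - 31)*(-75))*(-40) = (sqrt(-32)*(-75))*(-40) = ((4*I*sqrt(2))*(-75))*(-40) = -300*I*sqrt(2)*(-40) = 12000*I*sqrt(2)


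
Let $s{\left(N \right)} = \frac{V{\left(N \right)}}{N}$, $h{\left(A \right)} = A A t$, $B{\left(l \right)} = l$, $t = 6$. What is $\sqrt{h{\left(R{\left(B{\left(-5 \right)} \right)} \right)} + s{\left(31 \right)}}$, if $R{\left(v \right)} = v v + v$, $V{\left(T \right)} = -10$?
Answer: $\frac{\sqrt{2306090}}{31} \approx 48.987$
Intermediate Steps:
$R{\left(v \right)} = v + v^{2}$ ($R{\left(v \right)} = v^{2} + v = v + v^{2}$)
$h{\left(A \right)} = 6 A^{2}$ ($h{\left(A \right)} = A A 6 = A^{2} \cdot 6 = 6 A^{2}$)
$s{\left(N \right)} = - \frac{10}{N}$
$\sqrt{h{\left(R{\left(B{\left(-5 \right)} \right)} \right)} + s{\left(31 \right)}} = \sqrt{6 \left(- 5 \left(1 - 5\right)\right)^{2} - \frac{10}{31}} = \sqrt{6 \left(\left(-5\right) \left(-4\right)\right)^{2} - \frac{10}{31}} = \sqrt{6 \cdot 20^{2} - \frac{10}{31}} = \sqrt{6 \cdot 400 - \frac{10}{31}} = \sqrt{2400 - \frac{10}{31}} = \sqrt{\frac{74390}{31}} = \frac{\sqrt{2306090}}{31}$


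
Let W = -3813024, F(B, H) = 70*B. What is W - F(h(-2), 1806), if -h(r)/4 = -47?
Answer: -3826184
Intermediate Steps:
h(r) = 188 (h(r) = -4*(-47) = 188)
W - F(h(-2), 1806) = -3813024 - 70*188 = -3813024 - 1*13160 = -3813024 - 13160 = -3826184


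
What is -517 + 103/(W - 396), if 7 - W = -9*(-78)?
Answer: -564150/1091 ≈ -517.09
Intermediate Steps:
W = -695 (W = 7 - (-9)*(-78) = 7 - 1*702 = 7 - 702 = -695)
-517 + 103/(W - 396) = -517 + 103/(-695 - 396) = -517 + 103/(-1091) = -517 - 1/1091*103 = -517 - 103/1091 = -564150/1091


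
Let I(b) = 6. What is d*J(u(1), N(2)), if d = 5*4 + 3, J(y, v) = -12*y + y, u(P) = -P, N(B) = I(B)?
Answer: 253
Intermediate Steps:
N(B) = 6
J(y, v) = -11*y
d = 23 (d = 20 + 3 = 23)
d*J(u(1), N(2)) = 23*(-(-11)) = 23*(-11*(-1)) = 23*11 = 253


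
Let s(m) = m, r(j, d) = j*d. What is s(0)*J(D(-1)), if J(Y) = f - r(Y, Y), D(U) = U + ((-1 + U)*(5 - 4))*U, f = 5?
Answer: 0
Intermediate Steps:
r(j, d) = d*j
D(U) = U + U*(-1 + U) (D(U) = U + ((-1 + U)*1)*U = U + (-1 + U)*U = U + U*(-1 + U))
J(Y) = 5 - Y**2 (J(Y) = 5 - Y*Y = 5 - Y**2)
s(0)*J(D(-1)) = 0*(5 - ((-1)**2)**2) = 0*(5 - 1*1**2) = 0*(5 - 1*1) = 0*(5 - 1) = 0*4 = 0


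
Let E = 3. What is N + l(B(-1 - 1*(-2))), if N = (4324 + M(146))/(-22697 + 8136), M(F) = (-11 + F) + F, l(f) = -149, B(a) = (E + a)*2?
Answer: -2174194/14561 ≈ -149.32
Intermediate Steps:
B(a) = 6 + 2*a (B(a) = (3 + a)*2 = 6 + 2*a)
M(F) = -11 + 2*F
N = -4605/14561 (N = (4324 + (-11 + 2*146))/(-22697 + 8136) = (4324 + (-11 + 292))/(-14561) = (4324 + 281)*(-1/14561) = 4605*(-1/14561) = -4605/14561 ≈ -0.31626)
N + l(B(-1 - 1*(-2))) = -4605/14561 - 149 = -2174194/14561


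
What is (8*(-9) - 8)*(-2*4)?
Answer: 640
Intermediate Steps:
(8*(-9) - 8)*(-2*4) = (-72 - 8)*(-8) = -80*(-8) = 640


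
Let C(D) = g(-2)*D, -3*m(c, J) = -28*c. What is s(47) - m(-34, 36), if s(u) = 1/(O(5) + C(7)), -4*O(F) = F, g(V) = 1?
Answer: 21908/69 ≈ 317.51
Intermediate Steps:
m(c, J) = 28*c/3 (m(c, J) = -(-28)*c/3 = 28*c/3)
C(D) = D (C(D) = 1*D = D)
O(F) = -F/4
s(u) = 4/23 (s(u) = 1/(-¼*5 + 7) = 1/(-5/4 + 7) = 1/(23/4) = 4/23)
s(47) - m(-34, 36) = 4/23 - 28*(-34)/3 = 4/23 - 1*(-952/3) = 4/23 + 952/3 = 21908/69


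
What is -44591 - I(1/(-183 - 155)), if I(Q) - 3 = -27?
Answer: -44567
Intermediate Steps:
I(Q) = -24 (I(Q) = 3 - 27 = -24)
-44591 - I(1/(-183 - 155)) = -44591 - 1*(-24) = -44591 + 24 = -44567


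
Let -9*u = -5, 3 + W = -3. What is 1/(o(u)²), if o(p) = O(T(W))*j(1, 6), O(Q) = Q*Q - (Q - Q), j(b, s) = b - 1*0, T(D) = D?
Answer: 1/1296 ≈ 0.00077160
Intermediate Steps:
W = -6 (W = -3 - 3 = -6)
u = 5/9 (u = -⅑*(-5) = 5/9 ≈ 0.55556)
j(b, s) = b (j(b, s) = b + 0 = b)
O(Q) = Q² (O(Q) = Q² - 1*0 = Q² + 0 = Q²)
o(p) = 36 (o(p) = (-6)²*1 = 36*1 = 36)
1/(o(u)²) = 1/(36²) = 1/1296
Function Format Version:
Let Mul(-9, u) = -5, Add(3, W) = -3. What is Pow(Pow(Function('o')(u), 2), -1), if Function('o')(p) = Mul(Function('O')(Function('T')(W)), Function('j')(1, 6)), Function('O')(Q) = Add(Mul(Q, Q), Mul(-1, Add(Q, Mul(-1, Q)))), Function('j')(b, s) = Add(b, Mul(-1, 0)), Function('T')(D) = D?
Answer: Rational(1, 1296) ≈ 0.00077160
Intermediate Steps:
W = -6 (W = Add(-3, -3) = -6)
u = Rational(5, 9) (u = Mul(Rational(-1, 9), -5) = Rational(5, 9) ≈ 0.55556)
Function('j')(b, s) = b (Function('j')(b, s) = Add(b, 0) = b)
Function('O')(Q) = Pow(Q, 2) (Function('O')(Q) = Add(Pow(Q, 2), Mul(-1, 0)) = Add(Pow(Q, 2), 0) = Pow(Q, 2))
Function('o')(p) = 36 (Function('o')(p) = Mul(Pow(-6, 2), 1) = Mul(36, 1) = 36)
Pow(Pow(Function('o')(u), 2), -1) = Pow(Pow(36, 2), -1) = Pow(1296, -1) = Rational(1, 1296)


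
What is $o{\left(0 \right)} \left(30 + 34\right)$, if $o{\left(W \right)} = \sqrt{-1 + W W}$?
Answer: $64 i \approx 64.0 i$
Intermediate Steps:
$o{\left(W \right)} = \sqrt{-1 + W^{2}}$
$o{\left(0 \right)} \left(30 + 34\right) = \sqrt{-1 + 0^{2}} \left(30 + 34\right) = \sqrt{-1 + 0} \cdot 64 = \sqrt{-1} \cdot 64 = i 64 = 64 i$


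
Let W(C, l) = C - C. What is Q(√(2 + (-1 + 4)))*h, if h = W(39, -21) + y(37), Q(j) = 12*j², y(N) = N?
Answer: 2220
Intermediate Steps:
W(C, l) = 0
h = 37 (h = 0 + 37 = 37)
Q(√(2 + (-1 + 4)))*h = (12*(√(2 + (-1 + 4)))²)*37 = (12*(√(2 + 3))²)*37 = (12*(√5)²)*37 = (12*5)*37 = 60*37 = 2220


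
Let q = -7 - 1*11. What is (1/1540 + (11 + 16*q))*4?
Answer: -426579/385 ≈ -1108.0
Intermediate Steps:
q = -18 (q = -7 - 11 = -18)
(1/1540 + (11 + 16*q))*4 = (1/1540 + (11 + 16*(-18)))*4 = (1/1540 + (11 - 288))*4 = (1/1540 - 277)*4 = -426579/1540*4 = -426579/385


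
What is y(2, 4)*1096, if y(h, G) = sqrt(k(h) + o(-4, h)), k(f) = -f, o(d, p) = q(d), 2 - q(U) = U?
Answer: 2192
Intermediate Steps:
q(U) = 2 - U
o(d, p) = 2 - d
y(h, G) = sqrt(6 - h) (y(h, G) = sqrt(-h + (2 - 1*(-4))) = sqrt(-h + (2 + 4)) = sqrt(-h + 6) = sqrt(6 - h))
y(2, 4)*1096 = sqrt(6 - 1*2)*1096 = sqrt(6 - 2)*1096 = sqrt(4)*1096 = 2*1096 = 2192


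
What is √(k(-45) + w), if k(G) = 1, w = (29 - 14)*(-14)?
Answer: I*√209 ≈ 14.457*I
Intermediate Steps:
w = -210 (w = 15*(-14) = -210)
√(k(-45) + w) = √(1 - 210) = √(-209) = I*√209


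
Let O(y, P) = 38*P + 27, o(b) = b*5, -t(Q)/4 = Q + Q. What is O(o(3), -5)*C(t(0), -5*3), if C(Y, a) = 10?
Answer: -1630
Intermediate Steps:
t(Q) = -8*Q (t(Q) = -4*(Q + Q) = -8*Q)
o(b) = 5*b
O(y, P) = 27 + 38*P
O(o(3), -5)*C(t(0), -5*3) = (27 + 38*(-5))*10 = (27 - 190)*10 = -163*10 = -1630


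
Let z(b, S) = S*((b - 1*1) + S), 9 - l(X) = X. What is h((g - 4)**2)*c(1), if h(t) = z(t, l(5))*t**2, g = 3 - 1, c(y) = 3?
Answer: 1344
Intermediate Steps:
g = 2
l(X) = 9 - X
z(b, S) = S*(-1 + S + b) (z(b, S) = S*((b - 1) + S) = S*((-1 + b) + S) = S*(-1 + S + b))
h(t) = t**2*(12 + 4*t) (h(t) = ((9 - 1*5)*(-1 + (9 - 1*5) + t))*t**2 = ((9 - 5)*(-1 + (9 - 5) + t))*t**2 = (4*(-1 + 4 + t))*t**2 = (4*(3 + t))*t**2 = (12 + 4*t)*t**2 = t**2*(12 + 4*t))
h((g - 4)**2)*c(1) = (4*((2 - 4)**2)**2*(3 + (2 - 4)**2))*3 = (4*((-2)**2)**2*(3 + (-2)**2))*3 = (4*4**2*(3 + 4))*3 = (4*16*7)*3 = 448*3 = 1344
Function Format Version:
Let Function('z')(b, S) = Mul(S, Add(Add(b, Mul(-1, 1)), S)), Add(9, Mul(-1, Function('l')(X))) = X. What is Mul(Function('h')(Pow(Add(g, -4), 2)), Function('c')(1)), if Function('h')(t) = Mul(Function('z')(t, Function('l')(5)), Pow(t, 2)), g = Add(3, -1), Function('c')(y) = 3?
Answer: 1344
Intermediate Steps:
g = 2
Function('l')(X) = Add(9, Mul(-1, X))
Function('z')(b, S) = Mul(S, Add(-1, S, b)) (Function('z')(b, S) = Mul(S, Add(Add(b, -1), S)) = Mul(S, Add(Add(-1, b), S)) = Mul(S, Add(-1, S, b)))
Function('h')(t) = Mul(Pow(t, 2), Add(12, Mul(4, t))) (Function('h')(t) = Mul(Mul(Add(9, Mul(-1, 5)), Add(-1, Add(9, Mul(-1, 5)), t)), Pow(t, 2)) = Mul(Mul(Add(9, -5), Add(-1, Add(9, -5), t)), Pow(t, 2)) = Mul(Mul(4, Add(-1, 4, t)), Pow(t, 2)) = Mul(Mul(4, Add(3, t)), Pow(t, 2)) = Mul(Add(12, Mul(4, t)), Pow(t, 2)) = Mul(Pow(t, 2), Add(12, Mul(4, t))))
Mul(Function('h')(Pow(Add(g, -4), 2)), Function('c')(1)) = Mul(Mul(4, Pow(Pow(Add(2, -4), 2), 2), Add(3, Pow(Add(2, -4), 2))), 3) = Mul(Mul(4, Pow(Pow(-2, 2), 2), Add(3, Pow(-2, 2))), 3) = Mul(Mul(4, Pow(4, 2), Add(3, 4)), 3) = Mul(Mul(4, 16, 7), 3) = Mul(448, 3) = 1344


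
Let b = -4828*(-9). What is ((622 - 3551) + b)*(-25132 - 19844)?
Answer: -1822562448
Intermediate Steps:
b = 43452
((622 - 3551) + b)*(-25132 - 19844) = ((622 - 3551) + 43452)*(-25132 - 19844) = (-2929 + 43452)*(-44976) = 40523*(-44976) = -1822562448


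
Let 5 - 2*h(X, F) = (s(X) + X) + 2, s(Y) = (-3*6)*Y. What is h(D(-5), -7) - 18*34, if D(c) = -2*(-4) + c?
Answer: -585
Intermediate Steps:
s(Y) = -18*Y
D(c) = 8 + c
h(X, F) = 3/2 + 17*X/2 (h(X, F) = 5/2 - ((-18*X + X) + 2)/2 = 5/2 - (-17*X + 2)/2 = 5/2 - (2 - 17*X)/2 = 5/2 + (-1 + 17*X/2) = 3/2 + 17*X/2)
h(D(-5), -7) - 18*34 = (3/2 + 17*(8 - 5)/2) - 18*34 = (3/2 + (17/2)*3) - 612 = (3/2 + 51/2) - 612 = 27 - 612 = -585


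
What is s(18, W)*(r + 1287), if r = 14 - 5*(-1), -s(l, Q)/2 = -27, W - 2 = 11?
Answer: 70524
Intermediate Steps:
W = 13 (W = 2 + 11 = 13)
s(l, Q) = 54 (s(l, Q) = -2*(-27) = 54)
r = 19 (r = 14 + 5 = 19)
s(18, W)*(r + 1287) = 54*(19 + 1287) = 54*1306 = 70524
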